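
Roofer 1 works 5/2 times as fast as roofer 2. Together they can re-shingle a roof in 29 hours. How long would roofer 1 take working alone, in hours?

Let roofer 2's rate be r; then roofer 1's rate is (5/2)r, so together (5/2 + 1)r = (7/2)r = 1/29.
Thus r = 2/203 per hour.
Roofer 2 alone: 203/2 hours; roofer 1 alone: 203/5 hours.

203/5 hours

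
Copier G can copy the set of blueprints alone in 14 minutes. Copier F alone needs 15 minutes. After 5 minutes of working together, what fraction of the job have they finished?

29/42

Combined rate: 1/14 + 1/15 = (15 + 14)/210 = 29/210 per minute.
In 5 minutes they complete 5·29/210 = 29/42 of the job.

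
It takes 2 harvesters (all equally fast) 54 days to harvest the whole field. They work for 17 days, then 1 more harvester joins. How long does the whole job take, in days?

125/3 days

One harvester does 1/108 of the job per day.
After 17 days with 2 harvesters, 17/54 is done (37/54 left).
With 3 harvesters the rate is 3/108 = 1/36, so the rest takes 37/54 ÷ 1/36 = 74/3 days.
Total = 17 + 74/3 = 125/3 days.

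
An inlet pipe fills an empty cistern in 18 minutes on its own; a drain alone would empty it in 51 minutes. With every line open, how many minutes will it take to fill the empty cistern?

Net rate = 1/18 − 1/51 = (17 − 6)/306 = 11/306 per minute.
Filling time = 1 ÷ (11/306) = 306/11 minutes.

306/11 minutes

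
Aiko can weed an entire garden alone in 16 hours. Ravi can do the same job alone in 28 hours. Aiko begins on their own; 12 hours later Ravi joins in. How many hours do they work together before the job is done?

In the first 12 hours Aiko alone does 12/16 = 3/4 of the job, leaving 1/4.
Once everyone is working, combined rate: 1/16 + 1/28 = (7 + 4)/112 = 11/112 per hour.
Remaining 1/4 at 11/112 per hour takes 28/11 hours.

28/11 hours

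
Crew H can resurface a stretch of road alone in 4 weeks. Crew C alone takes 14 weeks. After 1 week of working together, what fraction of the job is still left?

Combined rate: 1/4 + 1/14 = (7 + 2)/28 = 9/28 per week.
In 1 week they complete 1·9/28 = 9/28 of the job.
So 19/28 remains.

19/28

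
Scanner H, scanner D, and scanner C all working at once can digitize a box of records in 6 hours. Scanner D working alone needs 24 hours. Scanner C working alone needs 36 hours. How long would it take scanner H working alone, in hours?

72/7 hours

Combined rate is 1/6 per hour.
Known contribution: 1/24 + 1/36 = (3 + 2)/72 = 5/72 per hour.
So scanner H's rate is 1/6 − 5/72 = 7/72, meaning 72/7 hours alone.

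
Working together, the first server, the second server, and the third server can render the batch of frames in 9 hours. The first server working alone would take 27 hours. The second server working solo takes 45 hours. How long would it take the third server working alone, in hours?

135/7 hours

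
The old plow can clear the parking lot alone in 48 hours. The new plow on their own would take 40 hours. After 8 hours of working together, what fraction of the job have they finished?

11/30

Combined rate: 1/48 + 1/40 = (5 + 6)/240 = 11/240 per hour.
In 8 hours they complete 8·11/240 = 11/30 of the job.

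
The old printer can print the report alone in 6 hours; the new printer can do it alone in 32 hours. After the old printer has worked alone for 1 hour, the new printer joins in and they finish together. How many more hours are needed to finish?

In 1 hour the old printer does 1/6 of the job, leaving 5/6.
The old printer and the new printer together work at 19/96 per hour, so finishing takes 5/6 ÷ 19/96 = 80/19 hours.

80/19 hours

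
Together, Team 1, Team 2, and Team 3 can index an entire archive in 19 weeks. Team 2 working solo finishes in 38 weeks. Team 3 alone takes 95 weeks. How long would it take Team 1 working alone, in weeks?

Combined rate is 1/19 per week.
Known contribution: 1/38 + 1/95 = (5 + 2)/190 = 7/190 per week.
So Team 1's rate is 1/19 − 7/190 = 3/190, meaning 190/3 weeks alone.

190/3 weeks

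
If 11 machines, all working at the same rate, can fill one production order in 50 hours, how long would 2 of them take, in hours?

275 hours

Total work is 11·50 = 550 machine-hours.
With 2 machines: 550/2 = 275 hours.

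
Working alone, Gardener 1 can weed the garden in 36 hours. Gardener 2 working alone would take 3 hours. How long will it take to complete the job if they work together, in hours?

36/13 hours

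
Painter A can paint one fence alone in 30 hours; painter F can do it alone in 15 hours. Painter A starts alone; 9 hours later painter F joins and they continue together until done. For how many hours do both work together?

7 hours

In 9 hours painter A does 9/30 = 3/10 of the job, leaving 7/10.
Painter A and painter F together work at 1/10 per hour, so finishing takes 7/10 ÷ 1/10 = 7 hours.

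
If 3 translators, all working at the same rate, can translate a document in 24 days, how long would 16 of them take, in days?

Total work is 3·24 = 72 translator-days.
With 16 translators: 72/16 = 9/2 days.

9/2 days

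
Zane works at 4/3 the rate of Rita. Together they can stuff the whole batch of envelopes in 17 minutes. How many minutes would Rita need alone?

119/3 minutes

Let Rita's rate be r; then Zane's rate is (4/3)r, so together (4/3 + 1)r = (7/3)r = 1/17.
Thus r = 3/119 per minute.
Rita alone: 119/3 minutes; Zane alone: 119/4 minutes.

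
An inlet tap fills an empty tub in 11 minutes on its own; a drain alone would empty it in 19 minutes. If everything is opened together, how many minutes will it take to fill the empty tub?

Net rate = 1/11 − 1/19 = (19 − 11)/209 = 8/209 per minute.
Filling time = 1 ÷ (8/209) = 209/8 minutes.

209/8 minutes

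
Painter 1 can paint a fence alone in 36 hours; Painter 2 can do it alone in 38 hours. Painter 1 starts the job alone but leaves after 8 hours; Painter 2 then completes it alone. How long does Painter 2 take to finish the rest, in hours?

266/9 hours

In 8 hours Painter 1 does 8/36 = 2/9 of the job, leaving 7/9.
Painter 2 works at 1/38 per hour, so finishing takes 7/9 ÷ 1/38 = 266/9 hours.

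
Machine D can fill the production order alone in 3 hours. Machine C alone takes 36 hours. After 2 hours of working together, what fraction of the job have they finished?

Combined rate: 1/3 + 1/36 = (12 + 1)/36 = 13/36 per hour.
In 2 hours they complete 2·13/36 = 13/18 of the job.

13/18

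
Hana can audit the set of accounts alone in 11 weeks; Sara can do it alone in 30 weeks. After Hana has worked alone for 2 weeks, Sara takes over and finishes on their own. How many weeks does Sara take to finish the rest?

270/11 weeks

In 2 weeks Hana does 2/11 of the job, leaving 9/11.
Sara works at 1/30 per week, so finishing takes 9/11 ÷ 1/30 = 270/11 weeks.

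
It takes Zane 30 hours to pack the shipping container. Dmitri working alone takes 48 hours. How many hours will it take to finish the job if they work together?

With two workers the combined time is the product over the sum: 30·48/(30+48) = 1440/78 = 240/13 hours.

240/13 hours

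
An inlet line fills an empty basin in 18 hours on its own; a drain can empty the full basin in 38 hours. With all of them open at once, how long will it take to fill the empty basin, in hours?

171/5 hours

Net rate = 1/18 − 1/38 = (19 − 9)/342 = 10/342 = 5/171 per hour.
Filling time = 1 ÷ (5/171) = 171/5 hours.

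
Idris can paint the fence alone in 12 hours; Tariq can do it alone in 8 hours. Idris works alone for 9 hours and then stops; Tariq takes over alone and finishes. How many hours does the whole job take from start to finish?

11 hours

In 9 hours Idris does 9/12 = 3/4 of the job, leaving 1/4.
Tariq works at 1/8 per hour, so finishing takes 1/4 ÷ 1/8 = 2 hours.
Total time = 9 + 2 = 11 hours.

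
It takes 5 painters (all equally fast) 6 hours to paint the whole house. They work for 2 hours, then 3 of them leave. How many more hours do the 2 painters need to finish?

One painter does 1/30 of the job per hour.
After 2 hours with 5 painters, 1/3 is done (2/3 left).
With 2 painters the rate is 2/30 = 1/15, so the rest takes 2/3 ÷ 1/15 = 10 hours.

10 hours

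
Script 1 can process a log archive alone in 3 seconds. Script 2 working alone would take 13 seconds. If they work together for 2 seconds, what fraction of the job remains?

7/39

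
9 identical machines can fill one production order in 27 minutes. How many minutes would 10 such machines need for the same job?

243/10 minutes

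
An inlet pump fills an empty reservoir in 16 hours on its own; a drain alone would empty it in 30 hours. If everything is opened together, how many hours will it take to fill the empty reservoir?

Net rate = 1/16 − 1/30 = (15 − 8)/240 = 7/240 per hour.
Filling time = 1 ÷ (7/240) = 240/7 hours.

240/7 hours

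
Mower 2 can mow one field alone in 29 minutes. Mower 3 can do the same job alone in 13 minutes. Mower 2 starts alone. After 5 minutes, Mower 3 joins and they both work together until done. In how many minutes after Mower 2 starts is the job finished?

In the first 5 minutes Mower 2 alone does 5/29 of the job, leaving 24/29.
Once everyone is working, combined rate: 1/29 + 1/13 = (13 + 29)/377 = 42/377 per minute.
Remaining 24/29 at 42/377 per minute takes 52/7 minutes.
Total from the start = 5 + 52/7 = 87/7 minutes.

87/7 minutes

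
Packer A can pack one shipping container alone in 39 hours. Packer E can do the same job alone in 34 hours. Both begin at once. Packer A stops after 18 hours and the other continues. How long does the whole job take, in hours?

In the first 18 hours the combined rate is 73/1326, so 219/221 of the job is done, leaving 2/221.
After Packer A leaves the rate is 1/34 per hour; the remaining 2/221 takes 4/13 hours.
Total = 18 + 4/13 = 238/13 hours.

238/13 hours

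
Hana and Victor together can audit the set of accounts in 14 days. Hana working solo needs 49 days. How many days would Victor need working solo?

98/5 days

Combined rate is 1/14 per day.
Known contribution: 1/49 per day.
So Victor's rate is 1/14 − 1/49 = 5/98, meaning 98/5 days alone.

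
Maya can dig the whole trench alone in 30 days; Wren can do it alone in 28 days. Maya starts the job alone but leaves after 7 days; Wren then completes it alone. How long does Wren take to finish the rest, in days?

In 7 days Maya does 7/30 of the job, leaving 23/30.
Wren works at 1/28 per day, so finishing takes 23/30 ÷ 1/28 = 322/15 days.

322/15 days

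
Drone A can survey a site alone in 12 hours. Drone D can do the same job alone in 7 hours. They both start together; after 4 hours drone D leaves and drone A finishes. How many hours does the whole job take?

36/7 hours

In the first 4 hours the combined rate is 19/84, so 19/21 of the job is done, leaving 2/21.
After drone D leaves the rate is 1/12 per hour; the remaining 2/21 takes 8/7 hours.
Total = 4 + 8/7 = 36/7 hours.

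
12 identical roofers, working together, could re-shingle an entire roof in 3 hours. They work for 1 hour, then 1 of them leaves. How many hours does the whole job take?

One roofer does 1/36 of the job per hour.
After 1 hour with 12 roofers, 1/3 is done (2/3 left).
With 11 roofers the rate is 11/36, so the rest takes 2/3 ÷ 11/36 = 24/11 hours.
Total = 1 + 24/11 = 35/11 hours.

35/11 hours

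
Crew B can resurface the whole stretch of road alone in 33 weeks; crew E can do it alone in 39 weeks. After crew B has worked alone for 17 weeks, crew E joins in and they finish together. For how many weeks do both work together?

In 17 weeks crew B does 17/33 of the job, leaving 16/33.
Crew B and crew E together work at 8/143 per week, so finishing takes 16/33 ÷ 8/143 = 26/3 weeks.

26/3 weeks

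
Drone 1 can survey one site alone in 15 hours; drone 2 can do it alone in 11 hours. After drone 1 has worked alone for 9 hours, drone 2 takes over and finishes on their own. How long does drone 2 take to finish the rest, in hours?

In 9 hours drone 1 does 9/15 = 3/5 of the job, leaving 2/5.
Drone 2 works at 1/11 per hour, so finishing takes 2/5 ÷ 1/11 = 22/5 hours.

22/5 hours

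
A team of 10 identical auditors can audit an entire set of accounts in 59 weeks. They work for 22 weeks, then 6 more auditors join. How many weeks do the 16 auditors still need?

185/8 weeks

One auditor does 1/590 of the job per week.
After 22 weeks with 10 auditors, 22/59 is done (37/59 left).
With 16 auditors the rate is 16/590 = 8/295, so the rest takes 37/59 ÷ 8/295 = 185/8 weeks.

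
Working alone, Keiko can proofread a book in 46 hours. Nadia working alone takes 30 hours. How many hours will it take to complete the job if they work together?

345/19 hours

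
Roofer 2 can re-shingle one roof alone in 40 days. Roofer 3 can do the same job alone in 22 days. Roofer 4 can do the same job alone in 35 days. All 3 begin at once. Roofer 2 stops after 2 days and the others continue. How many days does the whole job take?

In the first 2 days the combined rate is 61/616, so 61/308 of the job is done, leaving 247/308.
After Roofer 2 leaves the rate is 57/770 per day; the remaining 247/308 takes 65/6 days.
Total = 2 + 65/6 = 77/6 days.

77/6 days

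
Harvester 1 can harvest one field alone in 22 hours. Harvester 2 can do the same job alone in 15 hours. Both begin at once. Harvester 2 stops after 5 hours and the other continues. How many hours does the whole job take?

44/3 hours

In the first 5 hours the combined rate is 37/330, so 37/66 of the job is done, leaving 29/66.
After harvester 2 leaves the rate is 1/22 per hour; the remaining 29/66 takes 29/3 hours.
Total = 5 + 29/3 = 44/3 hours.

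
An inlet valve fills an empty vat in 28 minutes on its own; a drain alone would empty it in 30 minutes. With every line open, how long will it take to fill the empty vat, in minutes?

Net rate = 1/28 − 1/30 = (15 − 14)/420 = 1/420 per minute.
Filling time = 1 ÷ (1/420) = 420 minutes.

420 minutes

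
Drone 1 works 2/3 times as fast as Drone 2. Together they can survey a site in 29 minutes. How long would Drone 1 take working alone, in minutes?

145/2 minutes

Let Drone 2's rate be r; then Drone 1's rate is (2/3)r, so together (2/3 + 1)r = (5/3)r = 1/29.
Thus r = 3/145 per minute.
Drone 2 alone: 145/3 minutes; Drone 1 alone: 145/2 minutes.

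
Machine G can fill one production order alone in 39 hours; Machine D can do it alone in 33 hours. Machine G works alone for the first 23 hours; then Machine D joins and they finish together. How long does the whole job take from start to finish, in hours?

91/3 hours

In 23 hours Machine G does 23/39 of the job, leaving 16/39.
Machine G and Machine D together work at 8/143 per hour, so finishing takes 16/39 ÷ 8/143 = 22/3 hours.
Total time = 23 + 22/3 = 91/3 hours.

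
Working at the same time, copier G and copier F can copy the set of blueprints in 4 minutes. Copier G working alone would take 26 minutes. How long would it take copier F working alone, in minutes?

52/11 minutes

Combined rate is 1/4 per minute.
Known contribution: 1/26 per minute.
So copier F's rate is 1/4 − 1/26 = 11/52, meaning 52/11 minutes alone.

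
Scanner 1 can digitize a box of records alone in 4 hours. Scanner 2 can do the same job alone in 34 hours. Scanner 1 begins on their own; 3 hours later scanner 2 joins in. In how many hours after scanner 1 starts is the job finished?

74/19 hours

In the first 3 hours scanner 1 alone does 3/4 of the job, leaving 1/4.
Once everyone is working, combined rate: 1/4 + 1/34 = (17 + 2)/68 = 19/68 per hour.
Remaining 1/4 at 19/68 per hour takes 17/19 hours.
Total from the start = 3 + 17/19 = 74/19 hours.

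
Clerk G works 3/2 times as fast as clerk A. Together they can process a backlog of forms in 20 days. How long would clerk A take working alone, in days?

50 days

Let clerk A's rate be r; then clerk G's rate is (3/2)r, so together (3/2 + 1)r = (5/2)r = 1/20.
Thus r = 1/50 per day.
Clerk A alone: 50 days; clerk G alone: 100/3 days.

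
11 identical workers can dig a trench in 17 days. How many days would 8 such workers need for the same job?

187/8 days

Total work is 11·17 = 187 worker-days.
With 8 workers: 187/8 days.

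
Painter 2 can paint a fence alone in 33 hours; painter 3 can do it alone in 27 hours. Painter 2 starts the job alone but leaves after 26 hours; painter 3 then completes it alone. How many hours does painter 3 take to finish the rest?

63/11 hours

In 26 hours painter 2 does 26/33 of the job, leaving 7/33.
Painter 3 works at 1/27 per hour, so finishing takes 7/33 ÷ 1/27 = 63/11 hours.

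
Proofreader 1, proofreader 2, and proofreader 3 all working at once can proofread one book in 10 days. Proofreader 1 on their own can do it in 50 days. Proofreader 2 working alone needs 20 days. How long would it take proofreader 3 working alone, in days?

100/3 days

Combined rate is 1/10 per day.
Known contribution: 1/50 + 1/20 = (2 + 5)/100 = 7/100 per day.
So proofreader 3's rate is 1/10 − 7/100 = 3/100, meaning 100/3 days alone.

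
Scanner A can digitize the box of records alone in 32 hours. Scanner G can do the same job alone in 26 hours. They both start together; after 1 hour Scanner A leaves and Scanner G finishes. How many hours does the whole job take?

403/16 hours

In the first 1 hour the combined rate is 29/416, so 29/416 of the job is done, leaving 387/416.
After Scanner A leaves the rate is 1/26 per hour; the remaining 387/416 takes 387/16 hours.
Total = 1 + 387/16 = 403/16 hours.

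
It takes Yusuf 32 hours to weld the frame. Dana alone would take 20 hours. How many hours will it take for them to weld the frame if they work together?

160/13 hours

With two workers the combined time is the product over the sum: 32·20/(32+20) = 640/52 = 160/13 hours.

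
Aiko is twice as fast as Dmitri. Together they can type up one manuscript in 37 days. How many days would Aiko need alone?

Let Dmitri's rate be r; then Aiko's rate is 2r, so together (2 + 1)r = 3r = 1/37.
Thus r = 1/111 per day.
Dmitri alone: 111 days; Aiko alone: 111/2 days.

111/2 days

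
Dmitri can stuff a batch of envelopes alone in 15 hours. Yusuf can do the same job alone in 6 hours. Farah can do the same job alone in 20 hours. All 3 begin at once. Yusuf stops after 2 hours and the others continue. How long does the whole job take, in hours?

40/7 hours

In the first 2 hours the combined rate is 17/60, so 17/30 of the job is done, leaving 13/30.
After Yusuf leaves the rate is 7/60 per hour; the remaining 13/30 takes 26/7 hours.
Total = 2 + 26/7 = 40/7 hours.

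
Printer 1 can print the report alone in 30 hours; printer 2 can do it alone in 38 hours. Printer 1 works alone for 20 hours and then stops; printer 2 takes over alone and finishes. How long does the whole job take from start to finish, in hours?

98/3 hours

In 20 hours printer 1 does 20/30 = 2/3 of the job, leaving 1/3.
Printer 2 works at 1/38 per hour, so finishing takes 1/3 ÷ 1/38 = 38/3 hours.
Total time = 20 + 38/3 = 98/3 hours.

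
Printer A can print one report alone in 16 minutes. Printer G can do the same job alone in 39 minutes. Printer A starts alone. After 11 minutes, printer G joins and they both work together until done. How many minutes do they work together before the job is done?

39/11 minutes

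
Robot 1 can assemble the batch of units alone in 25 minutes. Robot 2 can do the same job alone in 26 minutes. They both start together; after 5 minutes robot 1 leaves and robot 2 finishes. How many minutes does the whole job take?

In the first 5 minutes the combined rate is 51/650, so 51/130 of the job is done, leaving 79/130.
After robot 1 leaves the rate is 1/26 per minute; the remaining 79/130 takes 79/5 minutes.
Total = 5 + 79/5 = 104/5 minutes.

104/5 minutes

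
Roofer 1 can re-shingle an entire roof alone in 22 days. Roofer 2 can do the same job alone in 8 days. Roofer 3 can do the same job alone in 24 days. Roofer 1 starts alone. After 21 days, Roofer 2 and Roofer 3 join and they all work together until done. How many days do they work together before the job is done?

In the first 21 days Roofer 1 alone does 21/22 of the job, leaving 1/22.
Once everyone is working, combined rate: 1/22 + 1/8 + 1/24 = (12 + 33 + 11)/264 = 56/264 = 7/33 per day.
Remaining 1/22 at 7/33 per day takes 3/14 days.

3/14 days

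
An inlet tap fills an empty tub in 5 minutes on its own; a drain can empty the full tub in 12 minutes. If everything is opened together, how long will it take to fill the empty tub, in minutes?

Net rate = 1/5 − 1/12 = (12 − 5)/60 = 7/60 per minute.
Filling time = 1 ÷ (7/60) = 60/7 minutes.

60/7 minutes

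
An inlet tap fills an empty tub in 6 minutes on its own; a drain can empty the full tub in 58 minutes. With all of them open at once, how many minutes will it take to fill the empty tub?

Net rate = 1/6 − 1/58 = (29 − 3)/174 = 26/174 = 13/87 per minute.
Filling time = 1 ÷ (13/87) = 87/13 minutes.

87/13 minutes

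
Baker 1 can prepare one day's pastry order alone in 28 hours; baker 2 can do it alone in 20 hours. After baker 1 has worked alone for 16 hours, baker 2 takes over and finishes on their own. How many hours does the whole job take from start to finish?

In 16 hours baker 1 does 16/28 = 4/7 of the job, leaving 3/7.
Baker 2 works at 1/20 per hour, so finishing takes 3/7 ÷ 1/20 = 60/7 hours.
Total time = 16 + 60/7 = 172/7 hours.

172/7 hours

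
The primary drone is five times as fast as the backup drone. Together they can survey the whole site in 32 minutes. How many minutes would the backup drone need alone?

192 minutes

Let the backup drone's rate be r; then the primary drone's rate is 5r, so together (5 + 1)r = 6r = 1/32.
Thus r = 1/192 per minute.
The backup drone alone: 192 minutes; the primary drone alone: 192/5 minutes.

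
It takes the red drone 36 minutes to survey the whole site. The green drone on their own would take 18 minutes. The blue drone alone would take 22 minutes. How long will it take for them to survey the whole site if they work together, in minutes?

132/17 minutes

Combined rate: 1/36 + 1/18 + 1/22 = (11 + 22 + 18)/396 = 51/396 = 17/132 per minute.
Time = 1 ÷ (17/132) = 132/17 minutes.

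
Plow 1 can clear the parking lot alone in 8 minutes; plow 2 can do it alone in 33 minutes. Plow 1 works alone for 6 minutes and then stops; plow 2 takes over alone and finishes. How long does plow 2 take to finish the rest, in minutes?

In 6 minutes plow 1 does 6/8 = 3/4 of the job, leaving 1/4.
Plow 2 works at 1/33 per minute, so finishing takes 1/4 ÷ 1/33 = 33/4 minutes.

33/4 minutes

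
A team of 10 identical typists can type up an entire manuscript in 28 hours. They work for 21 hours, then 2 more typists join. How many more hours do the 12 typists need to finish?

One typist does 1/280 of the job per hour.
After 21 hours with 10 typists, 3/4 is done (1/4 left).
With 12 typists the rate is 12/280 = 3/70, so the rest takes 1/4 ÷ 3/70 = 35/6 hours.

35/6 hours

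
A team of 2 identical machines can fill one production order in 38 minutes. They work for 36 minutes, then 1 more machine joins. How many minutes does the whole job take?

112/3 minutes

One machine does 1/76 of the job per minute.
After 36 minutes with 2 machines, 18/19 is done (1/19 left).
With 3 machines the rate is 3/76, so the rest takes 1/19 ÷ 3/76 = 4/3 minutes.
Total = 36 + 4/3 = 112/3 minutes.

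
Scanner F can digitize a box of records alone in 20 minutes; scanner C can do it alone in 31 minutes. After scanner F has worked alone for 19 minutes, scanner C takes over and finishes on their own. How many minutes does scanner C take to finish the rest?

31/20 minutes

In 19 minutes scanner F does 19/20 of the job, leaving 1/20.
Scanner C works at 1/31 per minute, so finishing takes 1/20 ÷ 1/31 = 31/20 minutes.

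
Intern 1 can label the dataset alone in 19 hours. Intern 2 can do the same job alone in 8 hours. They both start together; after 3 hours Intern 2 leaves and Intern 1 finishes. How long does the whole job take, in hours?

In the first 3 hours the combined rate is 27/152, so 81/152 of the job is done, leaving 71/152.
After Intern 2 leaves the rate is 1/19 per hour; the remaining 71/152 takes 71/8 hours.
Total = 3 + 71/8 = 95/8 hours.

95/8 hours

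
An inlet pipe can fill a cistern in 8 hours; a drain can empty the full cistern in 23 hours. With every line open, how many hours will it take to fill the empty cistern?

184/15 hours

Net rate = 1/8 − 1/23 = (23 − 8)/184 = 15/184 per hour.
Filling time = 1 ÷ (15/184) = 184/15 hours.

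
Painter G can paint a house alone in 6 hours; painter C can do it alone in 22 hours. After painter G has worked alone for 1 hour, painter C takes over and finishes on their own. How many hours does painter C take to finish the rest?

In 1 hour painter G does 1/6 of the job, leaving 5/6.
Painter C works at 1/22 per hour, so finishing takes 5/6 ÷ 1/22 = 55/3 hours.

55/3 hours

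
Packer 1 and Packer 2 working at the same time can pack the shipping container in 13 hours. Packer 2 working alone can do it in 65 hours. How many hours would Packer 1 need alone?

Combined rate is 1/13 per hour.
Known contribution: 1/65 per hour.
So Packer 1's rate is 1/13 − 1/65 = 4/65, meaning 65/4 hours alone.

65/4 hours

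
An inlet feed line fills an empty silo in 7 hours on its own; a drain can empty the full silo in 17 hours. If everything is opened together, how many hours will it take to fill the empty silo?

119/10 hours

Net rate = 1/7 − 1/17 = (17 − 7)/119 = 10/119 per hour.
Filling time = 1 ÷ (10/119) = 119/10 hours.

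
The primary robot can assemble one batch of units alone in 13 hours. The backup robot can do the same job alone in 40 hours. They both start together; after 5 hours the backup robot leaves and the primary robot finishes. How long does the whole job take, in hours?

91/8 hours

In the first 5 hours the combined rate is 53/520, so 53/104 of the job is done, leaving 51/104.
After the backup robot leaves the rate is 1/13 per hour; the remaining 51/104 takes 51/8 hours.
Total = 5 + 51/8 = 91/8 hours.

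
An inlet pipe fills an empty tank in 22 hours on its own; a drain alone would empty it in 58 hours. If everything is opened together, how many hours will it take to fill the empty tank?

Net rate = 1/22 − 1/58 = (29 − 11)/638 = 18/638 = 9/319 per hour.
Filling time = 1 ÷ (9/319) = 319/9 hours.

319/9 hours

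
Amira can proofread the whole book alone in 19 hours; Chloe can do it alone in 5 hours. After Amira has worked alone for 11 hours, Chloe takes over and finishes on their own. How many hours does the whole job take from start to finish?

249/19 hours

In 11 hours Amira does 11/19 of the job, leaving 8/19.
Chloe works at 1/5 per hour, so finishing takes 8/19 ÷ 1/5 = 40/19 hours.
Total time = 11 + 40/19 = 249/19 hours.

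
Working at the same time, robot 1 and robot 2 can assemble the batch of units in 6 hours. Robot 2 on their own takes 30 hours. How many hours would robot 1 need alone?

15/2 hours

Combined rate is 1/6 per hour.
Known contribution: 1/30 per hour.
So robot 1's rate is 1/6 − 1/30 = 2/15, meaning 15/2 hours alone.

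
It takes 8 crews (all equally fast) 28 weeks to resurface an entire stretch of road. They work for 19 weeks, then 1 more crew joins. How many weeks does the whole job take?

27 weeks

One crew does 1/224 of the job per week.
After 19 weeks with 8 crews, 19/28 is done (9/28 left).
With 9 crews the rate is 9/224, so the rest takes 9/28 ÷ 9/224 = 8 weeks.
Total = 19 + 8 = 27 weeks.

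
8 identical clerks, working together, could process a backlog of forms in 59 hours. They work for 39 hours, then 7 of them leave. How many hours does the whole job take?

199 hours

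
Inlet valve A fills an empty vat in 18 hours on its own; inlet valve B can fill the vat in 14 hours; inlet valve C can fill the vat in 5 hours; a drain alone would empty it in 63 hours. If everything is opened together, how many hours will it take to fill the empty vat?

45/14 hours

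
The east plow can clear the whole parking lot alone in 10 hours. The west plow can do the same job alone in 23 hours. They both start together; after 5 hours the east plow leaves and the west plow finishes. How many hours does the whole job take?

23/2 hours

In the first 5 hours the combined rate is 33/230, so 33/46 of the job is done, leaving 13/46.
After the east plow leaves the rate is 1/23 per hour; the remaining 13/46 takes 13/2 hours.
Total = 5 + 13/2 = 23/2 hours.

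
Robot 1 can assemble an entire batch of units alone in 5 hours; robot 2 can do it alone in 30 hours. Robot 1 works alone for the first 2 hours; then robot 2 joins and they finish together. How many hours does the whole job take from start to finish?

In 2 hours robot 1 does 2/5 of the job, leaving 3/5.
Robot 1 and robot 2 together work at 7/30 per hour, so finishing takes 3/5 ÷ 7/30 = 18/7 hours.
Total time = 2 + 18/7 = 32/7 hours.

32/7 hours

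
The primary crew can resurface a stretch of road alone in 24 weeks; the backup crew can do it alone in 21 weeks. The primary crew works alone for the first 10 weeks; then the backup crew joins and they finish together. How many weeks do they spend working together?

98/15 weeks

In 10 weeks the primary crew does 10/24 = 5/12 of the job, leaving 7/12.
The primary crew and the backup crew together work at 5/56 per week, so finishing takes 7/12 ÷ 5/56 = 98/15 weeks.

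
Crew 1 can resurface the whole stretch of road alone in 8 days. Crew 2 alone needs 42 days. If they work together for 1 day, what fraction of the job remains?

143/168

Combined rate: 1/8 + 1/42 = (21 + 4)/168 = 25/168 per day.
In 1 day they complete 1·25/168 = 25/168 of the job.
So 143/168 remains.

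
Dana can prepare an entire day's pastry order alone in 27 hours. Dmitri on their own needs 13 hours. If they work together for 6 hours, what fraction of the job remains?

37/117

Combined rate: 1/27 + 1/13 = (13 + 27)/351 = 40/351 per hour.
In 6 hours they complete 6·40/351 = 80/117 of the job.
So 37/117 remains.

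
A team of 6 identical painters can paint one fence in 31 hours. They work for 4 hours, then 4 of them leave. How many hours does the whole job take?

85 hours

One painter does 1/186 of the job per hour.
After 4 hours with 6 painters, 4/31 is done (27/31 left).
With 2 painters the rate is 2/186 = 1/93, so the rest takes 27/31 ÷ 1/93 = 81 hours.
Total = 4 + 81 = 85 hours.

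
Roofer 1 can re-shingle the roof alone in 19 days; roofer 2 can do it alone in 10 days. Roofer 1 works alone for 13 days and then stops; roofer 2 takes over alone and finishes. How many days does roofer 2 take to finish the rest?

60/19 days

In 13 days roofer 1 does 13/19 of the job, leaving 6/19.
Roofer 2 works at 1/10 per day, so finishing takes 6/19 ÷ 1/10 = 60/19 days.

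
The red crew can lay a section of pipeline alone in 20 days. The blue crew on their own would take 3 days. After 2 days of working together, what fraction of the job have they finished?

23/30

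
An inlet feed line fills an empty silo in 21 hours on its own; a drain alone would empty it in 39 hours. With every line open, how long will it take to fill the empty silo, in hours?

91/2 hours

Net rate = 1/21 − 1/39 = (13 − 7)/273 = 6/273 = 2/91 per hour.
Filling time = 1 ÷ (2/91) = 91/2 hours.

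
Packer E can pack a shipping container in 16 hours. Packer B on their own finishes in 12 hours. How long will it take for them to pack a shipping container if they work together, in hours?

Combined rate: 1/16 + 1/12 = (3 + 4)/48 = 7/48 per hour.
Time = 1 ÷ (7/48) = 48/7 hours.

48/7 hours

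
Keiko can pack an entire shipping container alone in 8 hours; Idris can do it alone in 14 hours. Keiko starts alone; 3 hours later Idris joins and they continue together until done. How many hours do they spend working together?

In 3 hours Keiko does 3/8 of the job, leaving 5/8.
Keiko and Idris together work at 11/56 per hour, so finishing takes 5/8 ÷ 11/56 = 35/11 hours.

35/11 hours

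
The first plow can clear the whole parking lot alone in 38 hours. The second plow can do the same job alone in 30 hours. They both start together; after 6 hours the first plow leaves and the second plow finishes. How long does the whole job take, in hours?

480/19 hours

In the first 6 hours the combined rate is 17/285, so 34/95 of the job is done, leaving 61/95.
After the first plow leaves the rate is 1/30 per hour; the remaining 61/95 takes 366/19 hours.
Total = 6 + 366/19 = 480/19 hours.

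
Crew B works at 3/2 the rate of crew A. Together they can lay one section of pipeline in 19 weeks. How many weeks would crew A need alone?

95/2 weeks

Let crew A's rate be r; then crew B's rate is (3/2)r, so together (3/2 + 1)r = (5/2)r = 1/19.
Thus r = 2/95 per week.
Crew A alone: 95/2 weeks; crew B alone: 95/3 weeks.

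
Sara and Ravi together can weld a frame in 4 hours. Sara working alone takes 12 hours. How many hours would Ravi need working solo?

6 hours

Combined rate is 1/4 per hour.
Known contribution: 1/12 per hour.
So Ravi's rate is 1/4 − 1/12 = 1/6, meaning 6 hours alone.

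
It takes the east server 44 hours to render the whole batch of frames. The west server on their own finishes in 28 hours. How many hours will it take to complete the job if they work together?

With two workers the combined time is the product over the sum: 44·28/(44+28) = 1232/72 = 154/9 hours.

154/9 hours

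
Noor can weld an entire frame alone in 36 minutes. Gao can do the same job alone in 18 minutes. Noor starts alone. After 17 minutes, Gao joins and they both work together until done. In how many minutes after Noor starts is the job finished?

70/3 minutes

In the first 17 minutes Noor alone does 17/36 of the job, leaving 19/36.
Once everyone is working, combined rate: 1/36 + 1/18 = (1 + 2)/36 = 3/36 = 1/12 per minute.
Remaining 19/36 at 1/12 per minute takes 19/3 minutes.
Total from the start = 17 + 19/3 = 70/3 minutes.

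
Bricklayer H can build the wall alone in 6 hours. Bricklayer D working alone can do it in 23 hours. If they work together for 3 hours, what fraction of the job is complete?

29/46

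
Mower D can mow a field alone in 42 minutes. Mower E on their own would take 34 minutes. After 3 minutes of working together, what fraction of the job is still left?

100/119

Combined rate: 1/42 + 1/34 = (17 + 21)/714 = 38/714 = 19/357 per minute.
In 3 minutes they complete 3·19/357 = 19/119 of the job.
So 100/119 remains.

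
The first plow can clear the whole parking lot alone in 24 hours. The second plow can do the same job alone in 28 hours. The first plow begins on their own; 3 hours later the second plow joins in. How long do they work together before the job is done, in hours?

147/13 hours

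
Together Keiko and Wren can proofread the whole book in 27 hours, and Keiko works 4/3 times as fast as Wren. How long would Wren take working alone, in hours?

63 hours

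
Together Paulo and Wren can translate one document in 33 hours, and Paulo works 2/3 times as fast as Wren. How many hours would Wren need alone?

Let Wren's rate be r; then Paulo's rate is (2/3)r, so together (2/3 + 1)r = (5/3)r = 1/33.
Thus r = 1/55 per hour.
Wren alone: 55 hours; Paulo alone: 165/2 hours.

55 hours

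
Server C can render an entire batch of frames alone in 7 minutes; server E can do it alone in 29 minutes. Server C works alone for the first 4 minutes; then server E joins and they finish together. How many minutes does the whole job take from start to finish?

77/12 minutes

In 4 minutes server C does 4/7 of the job, leaving 3/7.
Server C and server E together work at 36/203 per minute, so finishing takes 3/7 ÷ 36/203 = 29/12 minutes.
Total time = 4 + 29/12 = 77/12 minutes.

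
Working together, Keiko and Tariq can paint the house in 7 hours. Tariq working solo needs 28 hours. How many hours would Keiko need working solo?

28/3 hours

Combined rate is 1/7 per hour.
Known contribution: 1/28 per hour.
So Keiko's rate is 1/7 − 1/28 = 3/28, meaning 28/3 hours alone.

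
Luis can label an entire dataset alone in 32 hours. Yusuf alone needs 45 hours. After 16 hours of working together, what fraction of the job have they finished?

Combined rate: 1/32 + 1/45 = (45 + 32)/1440 = 77/1440 per hour.
In 16 hours they complete 16·77/1440 = 77/90 of the job.

77/90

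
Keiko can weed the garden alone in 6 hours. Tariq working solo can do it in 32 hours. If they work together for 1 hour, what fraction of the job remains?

Combined rate: 1/6 + 1/32 = (16 + 3)/96 = 19/96 per hour.
In 1 hour they complete 1·19/96 = 19/96 of the job.
So 77/96 remains.

77/96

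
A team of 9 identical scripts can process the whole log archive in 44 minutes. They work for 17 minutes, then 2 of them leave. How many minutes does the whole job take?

One script does 1/396 of the job per minute.
After 17 minutes with 9 scripts, 17/44 is done (27/44 left).
With 7 scripts the rate is 7/396, so the rest takes 27/44 ÷ 7/396 = 243/7 minutes.
Total = 17 + 243/7 = 362/7 minutes.

362/7 minutes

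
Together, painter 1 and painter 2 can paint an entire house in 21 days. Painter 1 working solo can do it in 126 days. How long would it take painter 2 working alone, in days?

126/5 days

Combined rate is 1/21 per day.
Known contribution: 1/126 per day.
So painter 2's rate is 1/21 − 1/126 = 5/126, meaning 126/5 days alone.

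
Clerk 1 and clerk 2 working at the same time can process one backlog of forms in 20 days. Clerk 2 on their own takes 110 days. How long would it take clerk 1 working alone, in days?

220/9 days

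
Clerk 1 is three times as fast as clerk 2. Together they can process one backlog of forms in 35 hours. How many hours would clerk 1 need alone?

140/3 hours

Let clerk 2's rate be r; then clerk 1's rate is 3r, so together (3 + 1)r = 4r = 1/35.
Thus r = 1/140 per hour.
Clerk 2 alone: 140 hours; clerk 1 alone: 140/3 hours.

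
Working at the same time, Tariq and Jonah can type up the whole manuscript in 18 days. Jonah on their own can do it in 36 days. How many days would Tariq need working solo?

36 days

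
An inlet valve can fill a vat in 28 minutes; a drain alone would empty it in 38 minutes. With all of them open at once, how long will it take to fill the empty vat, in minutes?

Net rate = 1/28 − 1/38 = (19 − 14)/532 = 5/532 per minute.
Filling time = 1 ÷ (5/532) = 532/5 minutes.

532/5 minutes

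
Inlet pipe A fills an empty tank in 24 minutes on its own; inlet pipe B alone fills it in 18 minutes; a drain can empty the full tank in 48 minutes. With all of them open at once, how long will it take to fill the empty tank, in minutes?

144/11 minutes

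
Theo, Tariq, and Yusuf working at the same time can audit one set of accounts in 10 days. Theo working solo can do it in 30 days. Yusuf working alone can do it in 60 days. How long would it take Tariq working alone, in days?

Combined rate is 1/10 per day.
Known contribution: 1/30 + 1/60 = (2 + 1)/60 = 3/60 = 1/20 per day.
So Tariq's rate is 1/10 − 1/20 = 1/20, meaning 20 days alone.

20 days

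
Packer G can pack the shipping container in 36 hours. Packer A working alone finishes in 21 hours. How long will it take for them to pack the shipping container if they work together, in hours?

With two workers the combined time is the product over the sum: 36·21/(36+21) = 756/57 = 252/19 hours.

252/19 hours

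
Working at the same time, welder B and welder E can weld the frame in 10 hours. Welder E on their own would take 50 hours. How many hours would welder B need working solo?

25/2 hours

Combined rate is 1/10 per hour.
Known contribution: 1/50 per hour.
So welder B's rate is 1/10 − 1/50 = 2/25, meaning 25/2 hours alone.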